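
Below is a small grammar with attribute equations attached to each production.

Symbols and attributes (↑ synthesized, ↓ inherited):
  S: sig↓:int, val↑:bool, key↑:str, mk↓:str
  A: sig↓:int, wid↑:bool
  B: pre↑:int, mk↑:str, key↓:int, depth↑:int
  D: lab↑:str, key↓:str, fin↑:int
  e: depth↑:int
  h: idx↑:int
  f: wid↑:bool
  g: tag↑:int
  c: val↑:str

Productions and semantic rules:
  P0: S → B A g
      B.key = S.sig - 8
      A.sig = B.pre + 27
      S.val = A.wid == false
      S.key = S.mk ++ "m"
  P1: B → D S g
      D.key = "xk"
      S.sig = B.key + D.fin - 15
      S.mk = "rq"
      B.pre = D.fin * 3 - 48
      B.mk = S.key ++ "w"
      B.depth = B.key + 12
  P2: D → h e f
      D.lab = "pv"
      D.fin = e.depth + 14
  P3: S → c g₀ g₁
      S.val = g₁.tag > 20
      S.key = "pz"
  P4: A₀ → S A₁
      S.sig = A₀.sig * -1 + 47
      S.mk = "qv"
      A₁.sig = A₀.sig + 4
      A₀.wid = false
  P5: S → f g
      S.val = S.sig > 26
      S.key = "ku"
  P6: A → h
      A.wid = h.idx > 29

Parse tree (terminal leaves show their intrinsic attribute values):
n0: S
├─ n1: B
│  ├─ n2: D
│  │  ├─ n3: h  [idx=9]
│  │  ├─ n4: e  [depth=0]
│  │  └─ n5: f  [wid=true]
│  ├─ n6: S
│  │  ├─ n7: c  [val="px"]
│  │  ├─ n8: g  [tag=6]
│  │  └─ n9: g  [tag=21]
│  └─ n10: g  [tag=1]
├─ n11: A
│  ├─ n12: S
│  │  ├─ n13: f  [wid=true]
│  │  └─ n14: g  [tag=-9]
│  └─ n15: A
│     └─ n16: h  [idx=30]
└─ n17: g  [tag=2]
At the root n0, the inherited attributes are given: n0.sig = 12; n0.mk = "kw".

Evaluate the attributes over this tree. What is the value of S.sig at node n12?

1. n0.sig = 12  [given at root]
2. n0.mk = "kw"  [given at root]
3. n1.key = 4  [S.sig - 8]
4. n2.key = "xk"  ["xk"]
5. n3.idx = 9  [terminal]
6. n4.depth = 0  [terminal]
7. n5.wid = true  [terminal]
8. n2.lab = "pv"  ["pv"]
9. n2.fin = 14  [e.depth + 14]
10. n6.sig = 3  [B.key + D.fin - 15]
11. n6.mk = "rq"  ["rq"]
12. n7.val = "px"  [terminal]
13. n8.tag = 6  [terminal]
14. n9.tag = 21  [terminal]
15. n6.val = true  [g₁.tag > 20]
16. n6.key = "pz"  ["pz"]
17. n10.tag = 1  [terminal]
18. n1.pre = -6  [D.fin * 3 - 48]
19. n1.mk = "pzw"  [S.key ++ "w"]
20. n1.depth = 16  [B.key + 12]
21. n11.sig = 21  [B.pre + 27]
22. n12.sig = 26  [A₀.sig * -1 + 47]
23. n12.mk = "qv"  ["qv"]
24. n13.wid = true  [terminal]
25. n14.tag = -9  [terminal]
26. n12.val = false  [S.sig > 26]
27. n12.key = "ku"  ["ku"]
28. n15.sig = 25  [A₀.sig + 4]
29. n16.idx = 30  [terminal]
30. n15.wid = true  [h.idx > 29]
31. n11.wid = false  [false]
32. n17.tag = 2  [terminal]
33. n0.val = true  [A.wid == false]
34. n0.key = "kwm"  [S.mk ++ "m"]

26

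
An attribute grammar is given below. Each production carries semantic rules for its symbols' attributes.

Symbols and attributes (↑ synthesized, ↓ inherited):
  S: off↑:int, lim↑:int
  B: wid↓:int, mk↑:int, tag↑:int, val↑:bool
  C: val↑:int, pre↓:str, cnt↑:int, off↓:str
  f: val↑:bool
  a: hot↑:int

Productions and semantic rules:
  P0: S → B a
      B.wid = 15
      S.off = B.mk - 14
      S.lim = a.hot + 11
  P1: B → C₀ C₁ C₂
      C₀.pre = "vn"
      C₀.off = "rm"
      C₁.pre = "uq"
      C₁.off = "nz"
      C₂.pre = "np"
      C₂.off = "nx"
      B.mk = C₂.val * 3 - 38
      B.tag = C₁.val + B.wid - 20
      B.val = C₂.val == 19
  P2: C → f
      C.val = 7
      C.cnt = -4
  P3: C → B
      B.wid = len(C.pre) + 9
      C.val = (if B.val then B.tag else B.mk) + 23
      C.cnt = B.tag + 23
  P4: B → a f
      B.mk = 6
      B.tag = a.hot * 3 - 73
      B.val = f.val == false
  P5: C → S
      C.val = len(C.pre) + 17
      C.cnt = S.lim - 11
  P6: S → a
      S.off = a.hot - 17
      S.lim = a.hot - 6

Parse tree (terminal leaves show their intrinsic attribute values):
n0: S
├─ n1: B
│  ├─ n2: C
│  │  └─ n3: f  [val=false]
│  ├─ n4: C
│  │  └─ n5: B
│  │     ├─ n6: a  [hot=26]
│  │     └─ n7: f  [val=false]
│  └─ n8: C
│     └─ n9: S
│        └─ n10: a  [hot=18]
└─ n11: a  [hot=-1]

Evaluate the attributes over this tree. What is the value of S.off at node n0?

5

1. n1.wid = 15  [15]
2. n2.pre = "vn"  ["vn"]
3. n2.off = "rm"  ["rm"]
4. n3.val = false  [terminal]
5. n2.val = 7  [7]
6. n2.cnt = -4  [-4]
7. n4.pre = "uq"  ["uq"]
8. n4.off = "nz"  ["nz"]
9. n5.wid = 11  [len(C.pre) + 9]
10. n6.hot = 26  [terminal]
11. n7.val = false  [terminal]
12. n5.mk = 6  [6]
13. n5.tag = 5  [a.hot * 3 - 73]
14. n5.val = true  [f.val == false]
15. n4.val = 28  [(if B.val then B.tag else B.mk) + 23]
16. n4.cnt = 28  [B.tag + 23]
17. n8.pre = "np"  ["np"]
18. n8.off = "nx"  ["nx"]
19. n10.hot = 18  [terminal]
20. n9.off = 1  [a.hot - 17]
21. n9.lim = 12  [a.hot - 6]
22. n8.val = 19  [len(C.pre) + 17]
23. n8.cnt = 1  [S.lim - 11]
24. n1.mk = 19  [C₂.val * 3 - 38]
25. n1.tag = 23  [C₁.val + B.wid - 20]
26. n1.val = true  [C₂.val == 19]
27. n11.hot = -1  [terminal]
28. n0.off = 5  [B.mk - 14]
29. n0.lim = 10  [a.hot + 11]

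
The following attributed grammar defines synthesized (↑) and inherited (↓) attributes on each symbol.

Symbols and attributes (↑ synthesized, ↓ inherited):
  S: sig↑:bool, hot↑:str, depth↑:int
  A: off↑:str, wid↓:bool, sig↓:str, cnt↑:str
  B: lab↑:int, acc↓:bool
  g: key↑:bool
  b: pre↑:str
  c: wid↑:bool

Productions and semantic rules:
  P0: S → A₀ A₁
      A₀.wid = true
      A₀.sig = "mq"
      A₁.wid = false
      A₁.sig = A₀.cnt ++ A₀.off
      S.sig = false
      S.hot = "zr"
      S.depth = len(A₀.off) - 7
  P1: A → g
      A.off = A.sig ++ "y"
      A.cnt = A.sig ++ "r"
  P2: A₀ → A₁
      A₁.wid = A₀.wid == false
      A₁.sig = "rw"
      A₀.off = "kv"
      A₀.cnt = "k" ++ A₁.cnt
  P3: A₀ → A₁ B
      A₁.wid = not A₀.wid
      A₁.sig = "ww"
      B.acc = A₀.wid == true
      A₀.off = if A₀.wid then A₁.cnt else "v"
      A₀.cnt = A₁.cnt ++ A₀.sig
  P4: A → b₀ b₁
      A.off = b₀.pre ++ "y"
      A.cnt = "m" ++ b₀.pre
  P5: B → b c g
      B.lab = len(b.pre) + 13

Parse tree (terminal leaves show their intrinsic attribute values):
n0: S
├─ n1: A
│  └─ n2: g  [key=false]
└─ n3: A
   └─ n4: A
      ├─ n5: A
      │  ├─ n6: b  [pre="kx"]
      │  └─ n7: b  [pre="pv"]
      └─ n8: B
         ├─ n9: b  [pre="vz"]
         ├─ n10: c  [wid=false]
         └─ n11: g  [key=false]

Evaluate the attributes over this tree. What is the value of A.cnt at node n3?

1. n1.wid = true  [true]
2. n1.sig = "mq"  ["mq"]
3. n2.key = false  [terminal]
4. n1.off = "mqy"  [A.sig ++ "y"]
5. n1.cnt = "mqr"  [A.sig ++ "r"]
6. n3.wid = false  [false]
7. n3.sig = "mqrmqy"  [A₀.cnt ++ A₀.off]
8. n4.wid = true  [A₀.wid == false]
9. n4.sig = "rw"  ["rw"]
10. n5.wid = false  [not A₀.wid]
11. n5.sig = "ww"  ["ww"]
12. n6.pre = "kx"  [terminal]
13. n7.pre = "pv"  [terminal]
14. n5.off = "kxy"  [b₀.pre ++ "y"]
15. n5.cnt = "mkx"  ["m" ++ b₀.pre]
16. n8.acc = true  [A₀.wid == true]
17. n9.pre = "vz"  [terminal]
18. n10.wid = false  [terminal]
19. n11.key = false  [terminal]
20. n8.lab = 15  [len(b.pre) + 13]
21. n4.off = "mkx"  [if A₀.wid then A₁.cnt else "v"]
22. n4.cnt = "mkxrw"  [A₁.cnt ++ A₀.sig]
23. n3.off = "kv"  ["kv"]
24. n3.cnt = "kmkxrw"  ["k" ++ A₁.cnt]
25. n0.sig = false  [false]
26. n0.hot = "zr"  ["zr"]
27. n0.depth = -4  [len(A₀.off) - 7]

"kmkxrw"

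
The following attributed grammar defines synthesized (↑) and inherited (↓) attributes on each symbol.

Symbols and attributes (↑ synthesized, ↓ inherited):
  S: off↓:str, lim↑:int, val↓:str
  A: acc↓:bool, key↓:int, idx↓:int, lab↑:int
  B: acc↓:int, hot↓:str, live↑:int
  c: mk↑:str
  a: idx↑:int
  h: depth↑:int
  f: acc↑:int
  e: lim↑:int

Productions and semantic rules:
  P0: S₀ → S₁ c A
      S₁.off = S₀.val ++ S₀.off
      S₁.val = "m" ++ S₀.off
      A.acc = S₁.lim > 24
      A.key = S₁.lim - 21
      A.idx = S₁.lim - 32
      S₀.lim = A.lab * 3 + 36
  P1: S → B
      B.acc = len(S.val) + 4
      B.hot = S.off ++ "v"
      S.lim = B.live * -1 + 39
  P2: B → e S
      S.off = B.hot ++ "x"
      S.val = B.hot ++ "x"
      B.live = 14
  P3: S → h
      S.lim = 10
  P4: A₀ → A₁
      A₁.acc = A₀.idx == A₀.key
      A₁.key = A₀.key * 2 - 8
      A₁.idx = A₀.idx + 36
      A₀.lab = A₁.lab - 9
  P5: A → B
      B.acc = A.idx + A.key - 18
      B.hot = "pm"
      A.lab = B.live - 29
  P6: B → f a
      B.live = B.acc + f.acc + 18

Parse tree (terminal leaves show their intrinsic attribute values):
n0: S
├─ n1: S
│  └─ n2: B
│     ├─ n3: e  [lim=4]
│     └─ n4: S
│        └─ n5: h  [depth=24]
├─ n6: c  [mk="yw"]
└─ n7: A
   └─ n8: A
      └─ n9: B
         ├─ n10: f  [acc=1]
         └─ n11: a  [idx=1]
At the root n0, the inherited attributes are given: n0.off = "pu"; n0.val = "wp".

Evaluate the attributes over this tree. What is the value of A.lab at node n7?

1. n0.off = "pu"  [given at root]
2. n0.val = "wp"  [given at root]
3. n1.off = "wppu"  [S₀.val ++ S₀.off]
4. n1.val = "mpu"  ["m" ++ S₀.off]
5. n2.acc = 7  [len(S.val) + 4]
6. n2.hot = "wppuv"  [S.off ++ "v"]
7. n3.lim = 4  [terminal]
8. n4.off = "wppuvx"  [B.hot ++ "x"]
9. n4.val = "wppuvx"  [B.hot ++ "x"]
10. n5.depth = 24  [terminal]
11. n4.lim = 10  [10]
12. n2.live = 14  [14]
13. n1.lim = 25  [B.live * -1 + 39]
14. n6.mk = "yw"  [terminal]
15. n7.acc = true  [S₁.lim > 24]
16. n7.key = 4  [S₁.lim - 21]
17. n7.idx = -7  [S₁.lim - 32]
18. n8.acc = false  [A₀.idx == A₀.key]
19. n8.key = 0  [A₀.key * 2 - 8]
20. n8.idx = 29  [A₀.idx + 36]
21. n9.acc = 11  [A.idx + A.key - 18]
22. n9.hot = "pm"  ["pm"]
23. n10.acc = 1  [terminal]
24. n11.idx = 1  [terminal]
25. n9.live = 30  [B.acc + f.acc + 18]
26. n8.lab = 1  [B.live - 29]
27. n7.lab = -8  [A₁.lab - 9]
28. n0.lim = 12  [A.lab * 3 + 36]

-8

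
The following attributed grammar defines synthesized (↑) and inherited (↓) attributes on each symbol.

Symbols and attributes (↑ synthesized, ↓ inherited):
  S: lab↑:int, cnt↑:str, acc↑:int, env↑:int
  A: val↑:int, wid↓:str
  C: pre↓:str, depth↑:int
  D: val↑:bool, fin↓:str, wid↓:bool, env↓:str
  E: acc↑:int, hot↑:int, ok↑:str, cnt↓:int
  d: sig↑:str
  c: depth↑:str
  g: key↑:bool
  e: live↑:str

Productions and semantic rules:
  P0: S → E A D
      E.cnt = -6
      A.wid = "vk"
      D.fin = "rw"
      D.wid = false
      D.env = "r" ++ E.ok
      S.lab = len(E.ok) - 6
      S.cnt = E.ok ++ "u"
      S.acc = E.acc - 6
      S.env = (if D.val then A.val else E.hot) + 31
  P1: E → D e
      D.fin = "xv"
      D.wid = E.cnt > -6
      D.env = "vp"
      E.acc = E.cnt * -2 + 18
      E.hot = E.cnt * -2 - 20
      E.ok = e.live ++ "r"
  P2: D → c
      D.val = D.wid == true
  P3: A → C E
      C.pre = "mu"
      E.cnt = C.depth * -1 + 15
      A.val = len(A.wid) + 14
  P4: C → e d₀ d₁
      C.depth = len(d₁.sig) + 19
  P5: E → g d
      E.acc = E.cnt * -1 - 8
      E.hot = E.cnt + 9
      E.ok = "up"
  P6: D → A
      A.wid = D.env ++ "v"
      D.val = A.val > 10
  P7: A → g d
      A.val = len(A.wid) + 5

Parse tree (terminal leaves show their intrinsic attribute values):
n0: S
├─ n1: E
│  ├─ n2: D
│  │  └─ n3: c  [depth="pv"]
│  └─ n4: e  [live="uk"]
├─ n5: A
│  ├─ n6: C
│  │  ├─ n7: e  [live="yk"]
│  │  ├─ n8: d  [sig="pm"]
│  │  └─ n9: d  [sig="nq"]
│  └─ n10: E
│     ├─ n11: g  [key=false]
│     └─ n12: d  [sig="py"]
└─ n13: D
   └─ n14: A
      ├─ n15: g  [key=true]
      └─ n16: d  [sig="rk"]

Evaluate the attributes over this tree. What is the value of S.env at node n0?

1. n1.cnt = -6  [-6]
2. n2.fin = "xv"  ["xv"]
3. n2.wid = false  [E.cnt > -6]
4. n2.env = "vp"  ["vp"]
5. n3.depth = "pv"  [terminal]
6. n2.val = false  [D.wid == true]
7. n4.live = "uk"  [terminal]
8. n1.acc = 30  [E.cnt * -2 + 18]
9. n1.hot = -8  [E.cnt * -2 - 20]
10. n1.ok = "ukr"  [e.live ++ "r"]
11. n5.wid = "vk"  ["vk"]
12. n6.pre = "mu"  ["mu"]
13. n7.live = "yk"  [terminal]
14. n8.sig = "pm"  [terminal]
15. n9.sig = "nq"  [terminal]
16. n6.depth = 21  [len(d₁.sig) + 19]
17. n10.cnt = -6  [C.depth * -1 + 15]
18. n11.key = false  [terminal]
19. n12.sig = "py"  [terminal]
20. n10.acc = -2  [E.cnt * -1 - 8]
21. n10.hot = 3  [E.cnt + 9]
22. n10.ok = "up"  ["up"]
23. n5.val = 16  [len(A.wid) + 14]
24. n13.fin = "rw"  ["rw"]
25. n13.wid = false  [false]
26. n13.env = "rukr"  ["r" ++ E.ok]
27. n14.wid = "rukrv"  [D.env ++ "v"]
28. n15.key = true  [terminal]
29. n16.sig = "rk"  [terminal]
30. n14.val = 10  [len(A.wid) + 5]
31. n13.val = false  [A.val > 10]
32. n0.lab = -3  [len(E.ok) - 6]
33. n0.cnt = "ukru"  [E.ok ++ "u"]
34. n0.acc = 24  [E.acc - 6]
35. n0.env = 23  [(if D.val then A.val else E.hot) + 31]

23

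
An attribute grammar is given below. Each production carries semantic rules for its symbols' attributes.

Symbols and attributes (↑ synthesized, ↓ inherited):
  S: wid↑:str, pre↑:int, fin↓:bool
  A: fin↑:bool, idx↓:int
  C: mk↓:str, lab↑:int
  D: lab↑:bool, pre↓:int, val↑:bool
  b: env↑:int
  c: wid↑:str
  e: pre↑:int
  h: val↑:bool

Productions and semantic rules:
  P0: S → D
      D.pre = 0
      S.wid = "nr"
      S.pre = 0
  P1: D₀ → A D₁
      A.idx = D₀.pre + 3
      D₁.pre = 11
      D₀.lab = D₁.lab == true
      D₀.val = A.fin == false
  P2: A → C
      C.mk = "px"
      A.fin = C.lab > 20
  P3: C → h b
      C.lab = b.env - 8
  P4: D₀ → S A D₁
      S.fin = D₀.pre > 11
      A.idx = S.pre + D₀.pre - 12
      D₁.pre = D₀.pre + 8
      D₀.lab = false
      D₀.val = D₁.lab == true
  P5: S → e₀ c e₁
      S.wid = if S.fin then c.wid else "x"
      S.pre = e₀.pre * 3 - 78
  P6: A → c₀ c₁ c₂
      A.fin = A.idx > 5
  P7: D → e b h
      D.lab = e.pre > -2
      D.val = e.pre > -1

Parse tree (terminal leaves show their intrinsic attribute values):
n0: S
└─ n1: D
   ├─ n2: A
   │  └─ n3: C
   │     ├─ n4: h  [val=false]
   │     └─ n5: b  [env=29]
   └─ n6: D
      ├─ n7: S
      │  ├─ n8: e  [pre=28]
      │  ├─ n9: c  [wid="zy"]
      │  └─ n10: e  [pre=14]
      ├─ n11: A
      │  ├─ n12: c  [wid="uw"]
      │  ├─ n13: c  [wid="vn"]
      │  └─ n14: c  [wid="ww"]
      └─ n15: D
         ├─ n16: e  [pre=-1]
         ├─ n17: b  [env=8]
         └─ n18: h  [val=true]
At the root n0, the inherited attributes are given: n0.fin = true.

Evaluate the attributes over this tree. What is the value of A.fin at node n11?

1. n0.fin = true  [given at root]
2. n1.pre = 0  [0]
3. n2.idx = 3  [D₀.pre + 3]
4. n3.mk = "px"  ["px"]
5. n4.val = false  [terminal]
6. n5.env = 29  [terminal]
7. n3.lab = 21  [b.env - 8]
8. n2.fin = true  [C.lab > 20]
9. n6.pre = 11  [11]
10. n7.fin = false  [D₀.pre > 11]
11. n8.pre = 28  [terminal]
12. n9.wid = "zy"  [terminal]
13. n10.pre = 14  [terminal]
14. n7.wid = "x"  [if S.fin then c.wid else "x"]
15. n7.pre = 6  [e₀.pre * 3 - 78]
16. n11.idx = 5  [S.pre + D₀.pre - 12]
17. n12.wid = "uw"  [terminal]
18. n13.wid = "vn"  [terminal]
19. n14.wid = "ww"  [terminal]
20. n11.fin = false  [A.idx > 5]
21. n15.pre = 19  [D₀.pre + 8]
22. n16.pre = -1  [terminal]
23. n17.env = 8  [terminal]
24. n18.val = true  [terminal]
25. n15.lab = true  [e.pre > -2]
26. n15.val = false  [e.pre > -1]
27. n6.lab = false  [false]
28. n6.val = true  [D₁.lab == true]
29. n1.lab = false  [D₁.lab == true]
30. n1.val = false  [A.fin == false]
31. n0.wid = "nr"  ["nr"]
32. n0.pre = 0  [0]

false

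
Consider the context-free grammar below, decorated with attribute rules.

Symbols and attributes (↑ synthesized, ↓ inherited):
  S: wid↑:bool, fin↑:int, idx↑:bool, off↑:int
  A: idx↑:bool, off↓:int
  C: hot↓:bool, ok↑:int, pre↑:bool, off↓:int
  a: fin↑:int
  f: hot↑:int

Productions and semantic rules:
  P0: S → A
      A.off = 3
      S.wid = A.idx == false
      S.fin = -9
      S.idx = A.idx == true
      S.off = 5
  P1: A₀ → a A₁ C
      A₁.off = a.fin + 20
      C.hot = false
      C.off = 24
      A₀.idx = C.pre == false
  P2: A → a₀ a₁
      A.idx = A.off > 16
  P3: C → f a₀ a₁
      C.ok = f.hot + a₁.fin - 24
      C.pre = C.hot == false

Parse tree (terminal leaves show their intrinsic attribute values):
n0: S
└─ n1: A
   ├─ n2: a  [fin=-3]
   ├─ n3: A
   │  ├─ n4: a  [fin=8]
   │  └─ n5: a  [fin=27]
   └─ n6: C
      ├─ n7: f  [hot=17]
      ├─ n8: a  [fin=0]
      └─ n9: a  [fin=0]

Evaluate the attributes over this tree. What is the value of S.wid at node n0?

1. n1.off = 3  [3]
2. n2.fin = -3  [terminal]
3. n3.off = 17  [a.fin + 20]
4. n4.fin = 8  [terminal]
5. n5.fin = 27  [terminal]
6. n3.idx = true  [A.off > 16]
7. n6.hot = false  [false]
8. n6.off = 24  [24]
9. n7.hot = 17  [terminal]
10. n8.fin = 0  [terminal]
11. n9.fin = 0  [terminal]
12. n6.ok = -7  [f.hot + a₁.fin - 24]
13. n6.pre = true  [C.hot == false]
14. n1.idx = false  [C.pre == false]
15. n0.wid = true  [A.idx == false]
16. n0.fin = -9  [-9]
17. n0.idx = false  [A.idx == true]
18. n0.off = 5  [5]

true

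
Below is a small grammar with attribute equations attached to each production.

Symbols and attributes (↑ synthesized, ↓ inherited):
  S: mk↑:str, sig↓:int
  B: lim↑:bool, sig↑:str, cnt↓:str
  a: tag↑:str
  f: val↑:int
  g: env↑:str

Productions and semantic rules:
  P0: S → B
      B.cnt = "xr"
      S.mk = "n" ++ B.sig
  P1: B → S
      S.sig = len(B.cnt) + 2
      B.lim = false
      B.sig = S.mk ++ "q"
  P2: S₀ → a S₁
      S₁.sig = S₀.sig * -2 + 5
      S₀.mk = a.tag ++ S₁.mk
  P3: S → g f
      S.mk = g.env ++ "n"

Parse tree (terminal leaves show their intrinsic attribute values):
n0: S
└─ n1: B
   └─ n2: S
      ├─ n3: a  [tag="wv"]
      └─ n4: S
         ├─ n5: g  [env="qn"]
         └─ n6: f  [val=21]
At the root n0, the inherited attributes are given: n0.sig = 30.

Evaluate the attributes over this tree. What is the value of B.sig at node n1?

1. n0.sig = 30  [given at root]
2. n1.cnt = "xr"  ["xr"]
3. n2.sig = 4  [len(B.cnt) + 2]
4. n3.tag = "wv"  [terminal]
5. n4.sig = -3  [S₀.sig * -2 + 5]
6. n5.env = "qn"  [terminal]
7. n6.val = 21  [terminal]
8. n4.mk = "qnn"  [g.env ++ "n"]
9. n2.mk = "wvqnn"  [a.tag ++ S₁.mk]
10. n1.lim = false  [false]
11. n1.sig = "wvqnnq"  [S.mk ++ "q"]
12. n0.mk = "nwvqnnq"  ["n" ++ B.sig]

"wvqnnq"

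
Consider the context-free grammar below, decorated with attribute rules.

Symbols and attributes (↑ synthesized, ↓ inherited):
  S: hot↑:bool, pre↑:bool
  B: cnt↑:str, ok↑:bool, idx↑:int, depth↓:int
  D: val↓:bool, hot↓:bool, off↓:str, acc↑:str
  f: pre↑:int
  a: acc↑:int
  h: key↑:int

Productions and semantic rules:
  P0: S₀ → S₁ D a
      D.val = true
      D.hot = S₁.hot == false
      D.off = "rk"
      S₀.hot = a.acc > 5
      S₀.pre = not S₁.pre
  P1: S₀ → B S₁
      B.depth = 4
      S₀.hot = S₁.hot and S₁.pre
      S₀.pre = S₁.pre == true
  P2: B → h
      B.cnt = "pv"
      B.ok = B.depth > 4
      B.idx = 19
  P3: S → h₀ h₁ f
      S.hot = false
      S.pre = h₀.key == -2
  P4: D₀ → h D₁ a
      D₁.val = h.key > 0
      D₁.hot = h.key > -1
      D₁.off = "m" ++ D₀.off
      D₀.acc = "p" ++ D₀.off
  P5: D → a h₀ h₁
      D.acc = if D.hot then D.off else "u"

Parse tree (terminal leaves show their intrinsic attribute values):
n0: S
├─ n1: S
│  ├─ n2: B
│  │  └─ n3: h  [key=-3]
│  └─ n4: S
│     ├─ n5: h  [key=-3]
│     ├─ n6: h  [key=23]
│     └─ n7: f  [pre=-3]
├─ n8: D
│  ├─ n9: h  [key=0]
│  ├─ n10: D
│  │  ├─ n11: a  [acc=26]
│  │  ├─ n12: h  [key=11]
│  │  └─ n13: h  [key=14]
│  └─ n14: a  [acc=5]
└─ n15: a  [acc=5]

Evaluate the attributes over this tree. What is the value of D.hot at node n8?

true

1. n2.depth = 4  [4]
2. n3.key = -3  [terminal]
3. n2.cnt = "pv"  ["pv"]
4. n2.ok = false  [B.depth > 4]
5. n2.idx = 19  [19]
6. n5.key = -3  [terminal]
7. n6.key = 23  [terminal]
8. n7.pre = -3  [terminal]
9. n4.hot = false  [false]
10. n4.pre = false  [h₀.key == -2]
11. n1.hot = false  [S₁.hot and S₁.pre]
12. n1.pre = false  [S₁.pre == true]
13. n8.val = true  [true]
14. n8.hot = true  [S₁.hot == false]
15. n8.off = "rk"  ["rk"]
16. n9.key = 0  [terminal]
17. n10.val = false  [h.key > 0]
18. n10.hot = true  [h.key > -1]
19. n10.off = "mrk"  ["m" ++ D₀.off]
20. n11.acc = 26  [terminal]
21. n12.key = 11  [terminal]
22. n13.key = 14  [terminal]
23. n10.acc = "mrk"  [if D.hot then D.off else "u"]
24. n14.acc = 5  [terminal]
25. n8.acc = "prk"  ["p" ++ D₀.off]
26. n15.acc = 5  [terminal]
27. n0.hot = false  [a.acc > 5]
28. n0.pre = true  [not S₁.pre]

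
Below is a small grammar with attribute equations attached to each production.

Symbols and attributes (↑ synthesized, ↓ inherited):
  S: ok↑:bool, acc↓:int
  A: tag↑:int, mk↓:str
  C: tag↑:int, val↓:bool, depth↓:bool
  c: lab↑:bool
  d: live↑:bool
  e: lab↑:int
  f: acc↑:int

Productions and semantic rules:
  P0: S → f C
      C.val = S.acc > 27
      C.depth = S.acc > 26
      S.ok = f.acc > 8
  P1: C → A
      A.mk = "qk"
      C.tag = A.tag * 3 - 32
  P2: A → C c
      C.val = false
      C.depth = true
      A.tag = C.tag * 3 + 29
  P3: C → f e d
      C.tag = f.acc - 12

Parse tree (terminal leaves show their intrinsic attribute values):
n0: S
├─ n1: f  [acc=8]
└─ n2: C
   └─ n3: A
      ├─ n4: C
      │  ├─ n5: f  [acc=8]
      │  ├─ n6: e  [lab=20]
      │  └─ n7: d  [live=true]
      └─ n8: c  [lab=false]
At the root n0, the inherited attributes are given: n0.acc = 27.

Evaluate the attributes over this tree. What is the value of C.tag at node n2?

19

1. n0.acc = 27  [given at root]
2. n1.acc = 8  [terminal]
3. n2.val = false  [S.acc > 27]
4. n2.depth = true  [S.acc > 26]
5. n3.mk = "qk"  ["qk"]
6. n4.val = false  [false]
7. n4.depth = true  [true]
8. n5.acc = 8  [terminal]
9. n6.lab = 20  [terminal]
10. n7.live = true  [terminal]
11. n4.tag = -4  [f.acc - 12]
12. n8.lab = false  [terminal]
13. n3.tag = 17  [C.tag * 3 + 29]
14. n2.tag = 19  [A.tag * 3 - 32]
15. n0.ok = false  [f.acc > 8]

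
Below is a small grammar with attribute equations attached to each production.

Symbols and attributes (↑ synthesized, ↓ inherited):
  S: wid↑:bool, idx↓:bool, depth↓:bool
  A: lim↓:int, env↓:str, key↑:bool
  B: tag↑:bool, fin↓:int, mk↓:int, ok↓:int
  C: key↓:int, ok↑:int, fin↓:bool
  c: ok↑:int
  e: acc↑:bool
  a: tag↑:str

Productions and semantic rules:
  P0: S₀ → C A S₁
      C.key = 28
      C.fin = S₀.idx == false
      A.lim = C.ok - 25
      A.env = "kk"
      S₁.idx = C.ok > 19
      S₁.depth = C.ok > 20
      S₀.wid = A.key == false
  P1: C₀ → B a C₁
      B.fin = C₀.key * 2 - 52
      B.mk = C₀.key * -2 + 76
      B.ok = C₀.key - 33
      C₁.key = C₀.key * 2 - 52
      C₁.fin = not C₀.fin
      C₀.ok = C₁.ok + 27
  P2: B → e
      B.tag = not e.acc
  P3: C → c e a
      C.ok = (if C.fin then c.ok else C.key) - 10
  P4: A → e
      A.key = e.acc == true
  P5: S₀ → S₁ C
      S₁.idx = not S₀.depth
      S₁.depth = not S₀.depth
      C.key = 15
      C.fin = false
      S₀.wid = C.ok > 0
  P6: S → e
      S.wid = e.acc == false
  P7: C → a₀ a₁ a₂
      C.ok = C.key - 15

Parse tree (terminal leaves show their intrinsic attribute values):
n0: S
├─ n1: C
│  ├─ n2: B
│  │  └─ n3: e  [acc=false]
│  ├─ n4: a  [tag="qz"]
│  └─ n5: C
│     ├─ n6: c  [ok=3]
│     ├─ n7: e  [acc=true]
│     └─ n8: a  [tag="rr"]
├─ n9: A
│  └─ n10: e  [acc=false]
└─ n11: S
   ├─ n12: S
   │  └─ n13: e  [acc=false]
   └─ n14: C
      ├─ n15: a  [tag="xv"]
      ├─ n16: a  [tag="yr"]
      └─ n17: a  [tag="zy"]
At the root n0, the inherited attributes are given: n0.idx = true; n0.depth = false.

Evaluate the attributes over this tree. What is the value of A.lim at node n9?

1. n0.idx = true  [given at root]
2. n0.depth = false  [given at root]
3. n1.key = 28  [28]
4. n1.fin = false  [S₀.idx == false]
5. n2.fin = 4  [C₀.key * 2 - 52]
6. n2.mk = 20  [C₀.key * -2 + 76]
7. n2.ok = -5  [C₀.key - 33]
8. n3.acc = false  [terminal]
9. n2.tag = true  [not e.acc]
10. n4.tag = "qz"  [terminal]
11. n5.key = 4  [C₀.key * 2 - 52]
12. n5.fin = true  [not C₀.fin]
13. n6.ok = 3  [terminal]
14. n7.acc = true  [terminal]
15. n8.tag = "rr"  [terminal]
16. n5.ok = -7  [(if C.fin then c.ok else C.key) - 10]
17. n1.ok = 20  [C₁.ok + 27]
18. n9.lim = -5  [C.ok - 25]
19. n9.env = "kk"  ["kk"]
20. n10.acc = false  [terminal]
21. n9.key = false  [e.acc == true]
22. n11.idx = true  [C.ok > 19]
23. n11.depth = false  [C.ok > 20]
24. n12.idx = true  [not S₀.depth]
25. n12.depth = true  [not S₀.depth]
26. n13.acc = false  [terminal]
27. n12.wid = true  [e.acc == false]
28. n14.key = 15  [15]
29. n14.fin = false  [false]
30. n15.tag = "xv"  [terminal]
31. n16.tag = "yr"  [terminal]
32. n17.tag = "zy"  [terminal]
33. n14.ok = 0  [C.key - 15]
34. n11.wid = false  [C.ok > 0]
35. n0.wid = true  [A.key == false]

-5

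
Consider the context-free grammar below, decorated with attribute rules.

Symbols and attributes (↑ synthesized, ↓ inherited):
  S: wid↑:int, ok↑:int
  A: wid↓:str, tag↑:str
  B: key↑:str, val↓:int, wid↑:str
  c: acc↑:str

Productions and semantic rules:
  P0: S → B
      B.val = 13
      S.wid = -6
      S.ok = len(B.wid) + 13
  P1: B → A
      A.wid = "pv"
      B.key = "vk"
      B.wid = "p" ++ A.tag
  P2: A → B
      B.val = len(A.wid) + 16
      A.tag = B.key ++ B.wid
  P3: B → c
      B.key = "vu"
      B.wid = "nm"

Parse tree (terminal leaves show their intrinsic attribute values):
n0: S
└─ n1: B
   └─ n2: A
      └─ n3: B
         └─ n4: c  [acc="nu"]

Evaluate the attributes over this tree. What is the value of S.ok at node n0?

18

1. n1.val = 13  [13]
2. n2.wid = "pv"  ["pv"]
3. n3.val = 18  [len(A.wid) + 16]
4. n4.acc = "nu"  [terminal]
5. n3.key = "vu"  ["vu"]
6. n3.wid = "nm"  ["nm"]
7. n2.tag = "vunm"  [B.key ++ B.wid]
8. n1.key = "vk"  ["vk"]
9. n1.wid = "pvunm"  ["p" ++ A.tag]
10. n0.wid = -6  [-6]
11. n0.ok = 18  [len(B.wid) + 13]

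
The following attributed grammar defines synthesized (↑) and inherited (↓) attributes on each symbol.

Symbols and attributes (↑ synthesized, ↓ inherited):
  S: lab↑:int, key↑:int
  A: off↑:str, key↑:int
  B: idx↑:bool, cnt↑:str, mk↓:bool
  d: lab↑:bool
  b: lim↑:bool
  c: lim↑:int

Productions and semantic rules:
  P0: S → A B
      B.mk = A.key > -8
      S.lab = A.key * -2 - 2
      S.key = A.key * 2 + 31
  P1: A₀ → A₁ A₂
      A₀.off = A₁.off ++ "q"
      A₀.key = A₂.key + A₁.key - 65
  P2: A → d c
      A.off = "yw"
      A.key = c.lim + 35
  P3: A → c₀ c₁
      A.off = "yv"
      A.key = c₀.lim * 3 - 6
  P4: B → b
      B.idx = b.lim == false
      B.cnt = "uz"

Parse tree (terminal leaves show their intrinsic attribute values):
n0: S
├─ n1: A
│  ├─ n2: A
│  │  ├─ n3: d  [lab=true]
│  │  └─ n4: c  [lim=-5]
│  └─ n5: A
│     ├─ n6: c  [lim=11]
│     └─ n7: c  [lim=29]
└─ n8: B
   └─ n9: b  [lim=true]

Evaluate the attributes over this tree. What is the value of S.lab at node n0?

1. n3.lab = true  [terminal]
2. n4.lim = -5  [terminal]
3. n2.off = "yw"  ["yw"]
4. n2.key = 30  [c.lim + 35]
5. n6.lim = 11  [terminal]
6. n7.lim = 29  [terminal]
7. n5.off = "yv"  ["yv"]
8. n5.key = 27  [c₀.lim * 3 - 6]
9. n1.off = "ywq"  [A₁.off ++ "q"]
10. n1.key = -8  [A₂.key + A₁.key - 65]
11. n8.mk = false  [A.key > -8]
12. n9.lim = true  [terminal]
13. n8.idx = false  [b.lim == false]
14. n8.cnt = "uz"  ["uz"]
15. n0.lab = 14  [A.key * -2 - 2]
16. n0.key = 15  [A.key * 2 + 31]

14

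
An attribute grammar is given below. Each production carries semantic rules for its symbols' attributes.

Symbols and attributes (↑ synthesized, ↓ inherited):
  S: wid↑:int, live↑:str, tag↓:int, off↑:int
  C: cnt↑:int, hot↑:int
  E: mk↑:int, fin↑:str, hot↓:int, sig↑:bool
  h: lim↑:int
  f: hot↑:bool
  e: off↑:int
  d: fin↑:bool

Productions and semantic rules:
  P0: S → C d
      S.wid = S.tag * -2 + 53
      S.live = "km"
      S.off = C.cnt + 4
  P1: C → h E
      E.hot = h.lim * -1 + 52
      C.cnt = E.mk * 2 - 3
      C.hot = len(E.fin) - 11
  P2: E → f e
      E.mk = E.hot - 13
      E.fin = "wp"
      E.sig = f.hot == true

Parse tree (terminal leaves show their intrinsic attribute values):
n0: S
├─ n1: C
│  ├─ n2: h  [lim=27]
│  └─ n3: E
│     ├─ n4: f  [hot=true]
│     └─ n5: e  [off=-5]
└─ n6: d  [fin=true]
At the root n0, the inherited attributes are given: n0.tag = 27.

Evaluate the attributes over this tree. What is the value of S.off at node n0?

25

1. n0.tag = 27  [given at root]
2. n2.lim = 27  [terminal]
3. n3.hot = 25  [h.lim * -1 + 52]
4. n4.hot = true  [terminal]
5. n5.off = -5  [terminal]
6. n3.mk = 12  [E.hot - 13]
7. n3.fin = "wp"  ["wp"]
8. n3.sig = true  [f.hot == true]
9. n1.cnt = 21  [E.mk * 2 - 3]
10. n1.hot = -9  [len(E.fin) - 11]
11. n6.fin = true  [terminal]
12. n0.wid = -1  [S.tag * -2 + 53]
13. n0.live = "km"  ["km"]
14. n0.off = 25  [C.cnt + 4]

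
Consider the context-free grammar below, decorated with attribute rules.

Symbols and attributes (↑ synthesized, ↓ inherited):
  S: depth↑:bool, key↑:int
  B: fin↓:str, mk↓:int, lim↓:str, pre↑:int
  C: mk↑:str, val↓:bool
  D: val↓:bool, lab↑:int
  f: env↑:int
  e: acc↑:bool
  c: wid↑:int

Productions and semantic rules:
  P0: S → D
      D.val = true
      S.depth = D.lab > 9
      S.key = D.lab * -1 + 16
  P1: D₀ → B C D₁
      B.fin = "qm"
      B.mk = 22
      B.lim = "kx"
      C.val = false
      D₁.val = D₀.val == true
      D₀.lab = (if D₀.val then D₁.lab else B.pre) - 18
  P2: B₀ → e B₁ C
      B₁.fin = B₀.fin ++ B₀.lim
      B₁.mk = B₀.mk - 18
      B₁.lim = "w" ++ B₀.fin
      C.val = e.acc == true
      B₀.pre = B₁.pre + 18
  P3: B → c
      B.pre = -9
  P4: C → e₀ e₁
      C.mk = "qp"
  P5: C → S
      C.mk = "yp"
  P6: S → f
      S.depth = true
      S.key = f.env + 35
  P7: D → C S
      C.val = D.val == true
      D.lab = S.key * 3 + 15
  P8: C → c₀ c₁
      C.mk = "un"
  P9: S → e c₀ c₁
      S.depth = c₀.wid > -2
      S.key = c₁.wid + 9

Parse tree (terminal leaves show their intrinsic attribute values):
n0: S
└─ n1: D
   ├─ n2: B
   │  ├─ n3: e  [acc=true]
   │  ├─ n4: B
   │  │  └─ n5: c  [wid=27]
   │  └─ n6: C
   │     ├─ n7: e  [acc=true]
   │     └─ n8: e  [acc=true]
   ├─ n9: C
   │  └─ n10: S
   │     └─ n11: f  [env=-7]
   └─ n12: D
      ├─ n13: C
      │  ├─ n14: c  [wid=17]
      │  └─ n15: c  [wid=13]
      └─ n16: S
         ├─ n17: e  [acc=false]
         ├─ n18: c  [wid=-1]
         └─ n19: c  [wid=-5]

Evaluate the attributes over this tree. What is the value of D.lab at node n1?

9

1. n1.val = true  [true]
2. n2.fin = "qm"  ["qm"]
3. n2.mk = 22  [22]
4. n2.lim = "kx"  ["kx"]
5. n3.acc = true  [terminal]
6. n4.fin = "qmkx"  [B₀.fin ++ B₀.lim]
7. n4.mk = 4  [B₀.mk - 18]
8. n4.lim = "wqm"  ["w" ++ B₀.fin]
9. n5.wid = 27  [terminal]
10. n4.pre = -9  [-9]
11. n6.val = true  [e.acc == true]
12. n7.acc = true  [terminal]
13. n8.acc = true  [terminal]
14. n6.mk = "qp"  ["qp"]
15. n2.pre = 9  [B₁.pre + 18]
16. n9.val = false  [false]
17. n11.env = -7  [terminal]
18. n10.depth = true  [true]
19. n10.key = 28  [f.env + 35]
20. n9.mk = "yp"  ["yp"]
21. n12.val = true  [D₀.val == true]
22. n13.val = true  [D.val == true]
23. n14.wid = 17  [terminal]
24. n15.wid = 13  [terminal]
25. n13.mk = "un"  ["un"]
26. n17.acc = false  [terminal]
27. n18.wid = -1  [terminal]
28. n19.wid = -5  [terminal]
29. n16.depth = true  [c₀.wid > -2]
30. n16.key = 4  [c₁.wid + 9]
31. n12.lab = 27  [S.key * 3 + 15]
32. n1.lab = 9  [(if D₀.val then D₁.lab else B.pre) - 18]
33. n0.depth = false  [D.lab > 9]
34. n0.key = 7  [D.lab * -1 + 16]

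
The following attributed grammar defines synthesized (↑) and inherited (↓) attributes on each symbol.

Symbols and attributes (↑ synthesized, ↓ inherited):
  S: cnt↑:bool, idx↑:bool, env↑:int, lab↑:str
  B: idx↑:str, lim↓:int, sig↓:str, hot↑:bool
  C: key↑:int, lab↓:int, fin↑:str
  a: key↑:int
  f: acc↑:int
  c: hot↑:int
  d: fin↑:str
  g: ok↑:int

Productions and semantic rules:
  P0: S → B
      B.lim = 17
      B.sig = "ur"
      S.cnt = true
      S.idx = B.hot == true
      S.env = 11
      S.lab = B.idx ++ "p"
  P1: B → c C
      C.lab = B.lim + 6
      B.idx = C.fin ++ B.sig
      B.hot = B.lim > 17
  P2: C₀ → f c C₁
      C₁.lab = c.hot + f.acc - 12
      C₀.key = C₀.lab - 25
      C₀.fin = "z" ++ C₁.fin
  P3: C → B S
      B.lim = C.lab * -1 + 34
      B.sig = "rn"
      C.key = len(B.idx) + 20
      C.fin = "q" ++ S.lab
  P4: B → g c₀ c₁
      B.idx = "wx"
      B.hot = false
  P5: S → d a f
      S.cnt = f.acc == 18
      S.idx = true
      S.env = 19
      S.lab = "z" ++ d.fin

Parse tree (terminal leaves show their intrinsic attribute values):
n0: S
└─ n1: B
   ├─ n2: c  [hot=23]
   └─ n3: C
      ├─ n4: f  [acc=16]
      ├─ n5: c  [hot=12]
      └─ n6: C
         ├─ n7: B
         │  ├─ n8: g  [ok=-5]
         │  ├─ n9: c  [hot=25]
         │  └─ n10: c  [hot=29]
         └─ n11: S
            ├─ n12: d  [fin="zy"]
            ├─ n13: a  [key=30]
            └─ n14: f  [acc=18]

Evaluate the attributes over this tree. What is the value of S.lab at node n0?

1. n1.lim = 17  [17]
2. n1.sig = "ur"  ["ur"]
3. n2.hot = 23  [terminal]
4. n3.lab = 23  [B.lim + 6]
5. n4.acc = 16  [terminal]
6. n5.hot = 12  [terminal]
7. n6.lab = 16  [c.hot + f.acc - 12]
8. n7.lim = 18  [C.lab * -1 + 34]
9. n7.sig = "rn"  ["rn"]
10. n8.ok = -5  [terminal]
11. n9.hot = 25  [terminal]
12. n10.hot = 29  [terminal]
13. n7.idx = "wx"  ["wx"]
14. n7.hot = false  [false]
15. n12.fin = "zy"  [terminal]
16. n13.key = 30  [terminal]
17. n14.acc = 18  [terminal]
18. n11.cnt = true  [f.acc == 18]
19. n11.idx = true  [true]
20. n11.env = 19  [19]
21. n11.lab = "zzy"  ["z" ++ d.fin]
22. n6.key = 22  [len(B.idx) + 20]
23. n6.fin = "qzzy"  ["q" ++ S.lab]
24. n3.key = -2  [C₀.lab - 25]
25. n3.fin = "zqzzy"  ["z" ++ C₁.fin]
26. n1.idx = "zqzzyur"  [C.fin ++ B.sig]
27. n1.hot = false  [B.lim > 17]
28. n0.cnt = true  [true]
29. n0.idx = false  [B.hot == true]
30. n0.env = 11  [11]
31. n0.lab = "zqzzyurp"  [B.idx ++ "p"]

"zqzzyurp"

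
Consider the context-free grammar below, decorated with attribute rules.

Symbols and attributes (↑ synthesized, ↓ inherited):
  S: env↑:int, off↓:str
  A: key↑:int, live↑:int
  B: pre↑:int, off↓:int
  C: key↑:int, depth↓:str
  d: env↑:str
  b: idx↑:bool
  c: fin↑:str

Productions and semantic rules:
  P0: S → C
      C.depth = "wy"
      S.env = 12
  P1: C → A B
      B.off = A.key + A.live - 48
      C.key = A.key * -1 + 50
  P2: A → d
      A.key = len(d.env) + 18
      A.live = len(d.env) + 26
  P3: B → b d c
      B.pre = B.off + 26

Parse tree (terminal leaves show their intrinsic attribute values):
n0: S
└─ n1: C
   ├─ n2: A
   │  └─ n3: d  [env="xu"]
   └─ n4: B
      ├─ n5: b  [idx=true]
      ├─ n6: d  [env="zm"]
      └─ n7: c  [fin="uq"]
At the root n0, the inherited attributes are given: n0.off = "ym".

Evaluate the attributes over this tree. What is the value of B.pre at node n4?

1. n0.off = "ym"  [given at root]
2. n1.depth = "wy"  ["wy"]
3. n3.env = "xu"  [terminal]
4. n2.key = 20  [len(d.env) + 18]
5. n2.live = 28  [len(d.env) + 26]
6. n4.off = 0  [A.key + A.live - 48]
7. n5.idx = true  [terminal]
8. n6.env = "zm"  [terminal]
9. n7.fin = "uq"  [terminal]
10. n4.pre = 26  [B.off + 26]
11. n1.key = 30  [A.key * -1 + 50]
12. n0.env = 12  [12]

26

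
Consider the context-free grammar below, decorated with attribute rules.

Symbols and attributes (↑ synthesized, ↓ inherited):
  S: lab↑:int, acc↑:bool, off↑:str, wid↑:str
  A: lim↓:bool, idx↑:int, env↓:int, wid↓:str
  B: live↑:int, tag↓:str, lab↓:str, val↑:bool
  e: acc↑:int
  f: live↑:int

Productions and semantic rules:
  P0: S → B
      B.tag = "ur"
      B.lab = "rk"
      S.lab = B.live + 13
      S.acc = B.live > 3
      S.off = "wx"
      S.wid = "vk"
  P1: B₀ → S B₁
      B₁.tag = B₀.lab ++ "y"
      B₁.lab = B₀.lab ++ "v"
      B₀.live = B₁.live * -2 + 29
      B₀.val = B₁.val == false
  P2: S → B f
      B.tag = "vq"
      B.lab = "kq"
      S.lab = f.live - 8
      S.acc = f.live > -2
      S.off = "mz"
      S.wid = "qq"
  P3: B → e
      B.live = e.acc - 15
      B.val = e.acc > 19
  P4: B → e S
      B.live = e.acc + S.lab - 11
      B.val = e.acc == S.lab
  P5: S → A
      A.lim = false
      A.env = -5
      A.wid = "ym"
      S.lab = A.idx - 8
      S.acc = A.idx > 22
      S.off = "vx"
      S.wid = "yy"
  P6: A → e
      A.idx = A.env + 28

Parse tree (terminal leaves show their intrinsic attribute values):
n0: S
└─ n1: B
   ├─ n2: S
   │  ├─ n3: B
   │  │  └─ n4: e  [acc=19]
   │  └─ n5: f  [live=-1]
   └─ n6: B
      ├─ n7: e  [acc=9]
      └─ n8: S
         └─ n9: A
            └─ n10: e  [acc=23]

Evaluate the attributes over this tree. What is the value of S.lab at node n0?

1. n1.tag = "ur"  ["ur"]
2. n1.lab = "rk"  ["rk"]
3. n3.tag = "vq"  ["vq"]
4. n3.lab = "kq"  ["kq"]
5. n4.acc = 19  [terminal]
6. n3.live = 4  [e.acc - 15]
7. n3.val = false  [e.acc > 19]
8. n5.live = -1  [terminal]
9. n2.lab = -9  [f.live - 8]
10. n2.acc = true  [f.live > -2]
11. n2.off = "mz"  ["mz"]
12. n2.wid = "qq"  ["qq"]
13. n6.tag = "rky"  [B₀.lab ++ "y"]
14. n6.lab = "rkv"  [B₀.lab ++ "v"]
15. n7.acc = 9  [terminal]
16. n9.lim = false  [false]
17. n9.env = -5  [-5]
18. n9.wid = "ym"  ["ym"]
19. n10.acc = 23  [terminal]
20. n9.idx = 23  [A.env + 28]
21. n8.lab = 15  [A.idx - 8]
22. n8.acc = true  [A.idx > 22]
23. n8.off = "vx"  ["vx"]
24. n8.wid = "yy"  ["yy"]
25. n6.live = 13  [e.acc + S.lab - 11]
26. n6.val = false  [e.acc == S.lab]
27. n1.live = 3  [B₁.live * -2 + 29]
28. n1.val = true  [B₁.val == false]
29. n0.lab = 16  [B.live + 13]
30. n0.acc = false  [B.live > 3]
31. n0.off = "wx"  ["wx"]
32. n0.wid = "vk"  ["vk"]

16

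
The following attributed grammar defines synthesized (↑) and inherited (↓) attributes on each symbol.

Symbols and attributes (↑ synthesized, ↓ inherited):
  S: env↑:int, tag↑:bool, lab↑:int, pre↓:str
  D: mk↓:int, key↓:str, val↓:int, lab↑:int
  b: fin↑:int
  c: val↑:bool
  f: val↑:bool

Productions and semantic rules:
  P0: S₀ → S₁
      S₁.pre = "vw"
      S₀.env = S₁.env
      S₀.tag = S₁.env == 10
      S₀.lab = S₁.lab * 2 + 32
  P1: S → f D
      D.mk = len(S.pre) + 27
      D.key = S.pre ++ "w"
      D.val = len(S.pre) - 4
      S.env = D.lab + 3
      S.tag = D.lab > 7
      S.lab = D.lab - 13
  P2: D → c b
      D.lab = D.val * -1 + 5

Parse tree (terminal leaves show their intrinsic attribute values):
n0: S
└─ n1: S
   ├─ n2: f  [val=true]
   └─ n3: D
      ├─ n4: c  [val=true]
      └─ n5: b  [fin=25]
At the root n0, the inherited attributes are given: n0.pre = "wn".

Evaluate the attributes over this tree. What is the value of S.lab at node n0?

1. n0.pre = "wn"  [given at root]
2. n1.pre = "vw"  ["vw"]
3. n2.val = true  [terminal]
4. n3.mk = 29  [len(S.pre) + 27]
5. n3.key = "vww"  [S.pre ++ "w"]
6. n3.val = -2  [len(S.pre) - 4]
7. n4.val = true  [terminal]
8. n5.fin = 25  [terminal]
9. n3.lab = 7  [D.val * -1 + 5]
10. n1.env = 10  [D.lab + 3]
11. n1.tag = false  [D.lab > 7]
12. n1.lab = -6  [D.lab - 13]
13. n0.env = 10  [S₁.env]
14. n0.tag = true  [S₁.env == 10]
15. n0.lab = 20  [S₁.lab * 2 + 32]

20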